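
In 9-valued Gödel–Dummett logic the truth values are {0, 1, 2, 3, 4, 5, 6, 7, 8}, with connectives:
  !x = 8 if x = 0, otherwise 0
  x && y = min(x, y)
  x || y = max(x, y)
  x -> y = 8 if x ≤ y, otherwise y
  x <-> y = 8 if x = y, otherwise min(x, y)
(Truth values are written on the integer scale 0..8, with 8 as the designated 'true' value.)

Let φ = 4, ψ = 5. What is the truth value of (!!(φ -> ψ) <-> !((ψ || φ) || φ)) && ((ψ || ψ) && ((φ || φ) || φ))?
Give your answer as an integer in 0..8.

φ -> ψ = 4 -> 5 = 8
!(φ -> ψ) = !8 = 0
!!(φ -> ψ) = !0 = 8
ψ || φ = 5 || 4 = 5
(ψ || φ) || φ = 5 || 4 = 5
!((ψ || φ) || φ) = !5 = 0
!!(φ -> ψ) <-> !((ψ || φ) || φ) = 8 <-> 0 = 0
ψ || ψ = 5 || 5 = 5
φ || φ = 4 || 4 = 4
(φ || φ) || φ = 4 || 4 = 4
(ψ || ψ) && ((φ || φ) || φ) = 5 && 4 = 4
(!!(φ -> ψ) <-> !((ψ || φ) || φ)) && ((ψ || ψ) && ((φ || φ) || φ)) = 0 && 4 = 0

0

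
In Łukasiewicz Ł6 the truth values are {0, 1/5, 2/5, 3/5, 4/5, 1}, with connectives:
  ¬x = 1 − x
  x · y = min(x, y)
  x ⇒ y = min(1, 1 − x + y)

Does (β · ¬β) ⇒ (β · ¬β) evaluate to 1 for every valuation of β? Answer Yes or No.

β = 0 ↦ 1
β = 1/5 ↦ 1
β = 2/5 ↦ 1
β = 3/5 ↦ 1
β = 4/5 ↦ 1
β = 1 ↦ 1
Every assignment gives a value ≥ 1.

Yes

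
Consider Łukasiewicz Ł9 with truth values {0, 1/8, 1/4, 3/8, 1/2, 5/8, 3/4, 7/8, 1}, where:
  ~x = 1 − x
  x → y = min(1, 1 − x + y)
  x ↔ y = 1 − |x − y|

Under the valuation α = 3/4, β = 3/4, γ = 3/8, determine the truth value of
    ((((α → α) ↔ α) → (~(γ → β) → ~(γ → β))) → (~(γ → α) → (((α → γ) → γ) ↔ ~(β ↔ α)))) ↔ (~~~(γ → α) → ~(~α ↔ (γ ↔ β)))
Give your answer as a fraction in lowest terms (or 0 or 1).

1

α → α = 3/4 → 3/4 = 1
(α → α) ↔ α = 1 ↔ 3/4 = 3/4
γ → β = 3/8 → 3/4 = 1
~(γ → β) = ~1 = 0
γ → β = 3/8 → 3/4 = 1
~(γ → β) = ~1 = 0
~(γ → β) → ~(γ → β) = 0 → 0 = 1
((α → α) ↔ α) → (~(γ → β) → ~(γ → β)) = 3/4 → 1 = 1
γ → α = 3/8 → 3/4 = 1
~(γ → α) = ~1 = 0
α → γ = 3/4 → 3/8 = 5/8
(α → γ) → γ = 5/8 → 3/8 = 3/4
β ↔ α = 3/4 ↔ 3/4 = 1
~(β ↔ α) = ~1 = 0
((α → γ) → γ) ↔ ~(β ↔ α) = 3/4 ↔ 0 = 1/4
~(γ → α) → (((α → γ) → γ) ↔ ~(β ↔ α)) = 0 → 1/4 = 1
(((α → α) ↔ α) → (~(γ → β) → ~(γ → β))) → (~(γ → α) → (((α → γ) → γ) ↔ ~(β ↔ α))) = 1 → 1 = 1
γ → α = 3/8 → 3/4 = 1
~(γ → α) = ~1 = 0
~~(γ → α) = ~0 = 1
~~~(γ → α) = ~1 = 0
~α = ~3/4 = 1/4
γ ↔ β = 3/8 ↔ 3/4 = 5/8
~α ↔ (γ ↔ β) = 1/4 ↔ 5/8 = 5/8
~(~α ↔ (γ ↔ β)) = ~5/8 = 3/8
~~~(γ → α) → ~(~α ↔ (γ ↔ β)) = 0 → 3/8 = 1
((((α → α) ↔ α) → (~(γ → β) → ~(γ → β))) → (~(γ → α) → (((α → γ) → γ) ↔ ~(β ↔ α)))) ↔ (~~~(γ → α) → ~(~α ↔ (γ ↔ β))) = 1 ↔ 1 = 1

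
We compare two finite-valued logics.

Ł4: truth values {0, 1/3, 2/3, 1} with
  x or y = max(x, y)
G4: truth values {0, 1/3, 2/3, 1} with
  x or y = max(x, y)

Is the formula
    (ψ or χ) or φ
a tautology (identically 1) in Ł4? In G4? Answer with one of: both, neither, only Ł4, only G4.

neither

In Ł4: at φ = 0, ψ = 0, χ = 0 the value is 0 — not a tautology.
In G4: at φ = 0, ψ = 0, χ = 0 the value is 0 — not a tautology.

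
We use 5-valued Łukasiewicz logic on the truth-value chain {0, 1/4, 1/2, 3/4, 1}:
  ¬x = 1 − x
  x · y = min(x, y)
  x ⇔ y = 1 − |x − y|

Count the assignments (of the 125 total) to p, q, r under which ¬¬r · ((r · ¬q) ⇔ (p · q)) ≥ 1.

5

value 1: 5 assignments (counts)
value 3/4: 13 assignments
value 1/2: 39 assignments
value 1/4: 34 assignments
value 0: 34 assignments
So 5 of the 125 assignments meet the threshold.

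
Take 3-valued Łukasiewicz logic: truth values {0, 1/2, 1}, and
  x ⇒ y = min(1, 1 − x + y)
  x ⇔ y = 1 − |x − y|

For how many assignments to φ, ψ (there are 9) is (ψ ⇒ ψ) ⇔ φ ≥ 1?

3

φ = 0, ψ = 0 ↦ 0  <
φ = 0, ψ = 1/2 ↦ 0  <
φ = 0, ψ = 1 ↦ 0  <
φ = 1/2, ψ = 0 ↦ 1/2  <
φ = 1/2, ψ = 1/2 ↦ 1/2  <
φ = 1/2, ψ = 1 ↦ 1/2  <
φ = 1, ψ = 0 ↦ 1  ≥
φ = 1, ψ = 1/2 ↦ 1  ≥
φ = 1, ψ = 1 ↦ 1  ≥
So 3 of the 9 assignments meet the threshold.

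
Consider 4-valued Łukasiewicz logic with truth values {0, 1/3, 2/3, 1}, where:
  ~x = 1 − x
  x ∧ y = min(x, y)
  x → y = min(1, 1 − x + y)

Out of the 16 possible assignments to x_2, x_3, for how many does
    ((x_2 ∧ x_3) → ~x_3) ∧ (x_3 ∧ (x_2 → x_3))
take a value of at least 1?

1

x_2 = 0, x_3 = 0 ↦ 0  <
x_2 = 0, x_3 = 1/3 ↦ 1/3  <
x_2 = 0, x_3 = 2/3 ↦ 2/3  <
x_2 = 0, x_3 = 1 ↦ 1  ≥
x_2 = 1/3, x_3 = 0 ↦ 0  <
x_2 = 1/3, x_3 = 1/3 ↦ 1/3  <
x_2 = 1/3, x_3 = 2/3 ↦ 2/3  <
x_2 = 1/3, x_3 = 1 ↦ 2/3  <
x_2 = 2/3, x_3 = 0 ↦ 0  <
x_2 = 2/3, x_3 = 1/3 ↦ 1/3  <
x_2 = 2/3, x_3 = 2/3 ↦ 2/3  <
x_2 = 2/3, x_3 = 1 ↦ 1/3  <
x_2 = 1, x_3 = 0 ↦ 0  <
x_2 = 1, x_3 = 1/3 ↦ 1/3  <
x_2 = 1, x_3 = 2/3 ↦ 2/3  <
x_2 = 1, x_3 = 1 ↦ 0  <
So 1 of the 16 assignments meets the threshold.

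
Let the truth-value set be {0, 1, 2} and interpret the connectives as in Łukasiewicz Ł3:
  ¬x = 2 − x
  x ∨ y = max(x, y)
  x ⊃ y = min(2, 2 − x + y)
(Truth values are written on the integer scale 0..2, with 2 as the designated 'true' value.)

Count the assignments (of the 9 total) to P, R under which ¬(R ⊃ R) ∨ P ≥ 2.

3

P = 0, R = 0 ↦ 0  <
P = 0, R = 1 ↦ 0  <
P = 0, R = 2 ↦ 0  <
P = 1, R = 0 ↦ 1  <
P = 1, R = 1 ↦ 1  <
P = 1, R = 2 ↦ 1  <
P = 2, R = 0 ↦ 2  ≥
P = 2, R = 1 ↦ 2  ≥
P = 2, R = 2 ↦ 2  ≥
So 3 of the 9 assignments meet the threshold.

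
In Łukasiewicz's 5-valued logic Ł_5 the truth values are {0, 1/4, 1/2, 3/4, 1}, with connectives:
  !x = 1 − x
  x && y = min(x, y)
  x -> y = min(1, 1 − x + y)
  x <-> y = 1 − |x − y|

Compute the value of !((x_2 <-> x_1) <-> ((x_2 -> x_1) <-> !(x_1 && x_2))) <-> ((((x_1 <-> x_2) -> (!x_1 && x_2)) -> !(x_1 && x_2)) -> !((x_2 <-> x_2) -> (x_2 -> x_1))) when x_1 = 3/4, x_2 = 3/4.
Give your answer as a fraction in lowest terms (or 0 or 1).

x_2 <-> x_1 = 3/4 <-> 3/4 = 1
x_2 -> x_1 = 3/4 -> 3/4 = 1
x_1 && x_2 = 3/4 && 3/4 = 3/4
!(x_1 && x_2) = !3/4 = 1/4
(x_2 -> x_1) <-> !(x_1 && x_2) = 1 <-> 1/4 = 1/4
(x_2 <-> x_1) <-> ((x_2 -> x_1) <-> !(x_1 && x_2)) = 1 <-> 1/4 = 1/4
!((x_2 <-> x_1) <-> ((x_2 -> x_1) <-> !(x_1 && x_2))) = !1/4 = 3/4
x_1 <-> x_2 = 3/4 <-> 3/4 = 1
!x_1 = !3/4 = 1/4
!x_1 && x_2 = 1/4 && 3/4 = 1/4
(x_1 <-> x_2) -> (!x_1 && x_2) = 1 -> 1/4 = 1/4
x_1 && x_2 = 3/4 && 3/4 = 3/4
!(x_1 && x_2) = !3/4 = 1/4
((x_1 <-> x_2) -> (!x_1 && x_2)) -> !(x_1 && x_2) = 1/4 -> 1/4 = 1
x_2 <-> x_2 = 3/4 <-> 3/4 = 1
x_2 -> x_1 = 3/4 -> 3/4 = 1
(x_2 <-> x_2) -> (x_2 -> x_1) = 1 -> 1 = 1
!((x_2 <-> x_2) -> (x_2 -> x_1)) = !1 = 0
(((x_1 <-> x_2) -> (!x_1 && x_2)) -> !(x_1 && x_2)) -> !((x_2 <-> x_2) -> (x_2 -> x_1)) = 1 -> 0 = 0
!((x_2 <-> x_1) <-> ((x_2 -> x_1) <-> !(x_1 && x_2))) <-> ((((x_1 <-> x_2) -> (!x_1 && x_2)) -> !(x_1 && x_2)) -> !((x_2 <-> x_2) -> (x_2 -> x_1))) = 3/4 <-> 0 = 1/4

1/4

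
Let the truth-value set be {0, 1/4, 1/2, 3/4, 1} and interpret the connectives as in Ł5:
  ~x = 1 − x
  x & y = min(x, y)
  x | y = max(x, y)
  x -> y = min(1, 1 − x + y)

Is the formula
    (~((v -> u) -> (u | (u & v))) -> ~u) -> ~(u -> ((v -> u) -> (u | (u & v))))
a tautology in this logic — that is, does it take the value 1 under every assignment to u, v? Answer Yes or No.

No

Counterexample: take u = 0, v = 0.
v -> u = 0 -> 0 = 1
u & v = 0 & 0 = 0
u | (u & v) = 0 | 0 = 0
(v -> u) -> (u | (u & v)) = 1 -> 0 = 0
~((v -> u) -> (u | (u & v))) = ~0 = 1
~u = ~0 = 1
~((v -> u) -> (u | (u & v))) -> ~u = 1 -> 1 = 1
u -> ((v -> u) -> (u | (u & v))) = 0 -> 0 = 1
~(u -> ((v -> u) -> (u | (u & v)))) = ~1 = 0
(~((v -> u) -> (u | (u & v))) -> ~u) -> ~(u -> ((v -> u) -> (u | (u & v)))) = 1 -> 0 = 0
This gives 0 ≠ 1.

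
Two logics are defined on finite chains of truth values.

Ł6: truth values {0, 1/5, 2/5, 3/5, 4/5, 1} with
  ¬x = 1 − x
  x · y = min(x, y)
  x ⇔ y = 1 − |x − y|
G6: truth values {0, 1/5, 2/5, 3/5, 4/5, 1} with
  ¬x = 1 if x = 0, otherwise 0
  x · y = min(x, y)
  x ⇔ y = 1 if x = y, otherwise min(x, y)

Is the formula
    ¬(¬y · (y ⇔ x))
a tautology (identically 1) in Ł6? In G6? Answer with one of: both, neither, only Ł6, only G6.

neither

In Ł6: at x = 0, y = 0 the value is 0 — not a tautology.
In G6: at x = 0, y = 0 the value is 0 — not a tautology.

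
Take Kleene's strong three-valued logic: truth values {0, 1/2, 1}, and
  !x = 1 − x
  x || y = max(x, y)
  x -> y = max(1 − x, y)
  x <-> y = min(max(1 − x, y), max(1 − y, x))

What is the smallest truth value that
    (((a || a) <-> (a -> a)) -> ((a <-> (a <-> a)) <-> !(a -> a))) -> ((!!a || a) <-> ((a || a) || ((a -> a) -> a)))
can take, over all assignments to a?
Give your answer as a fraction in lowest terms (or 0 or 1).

Take a = 1/2:
a || a = 1/2 || 1/2 = 1/2
a -> a = 1/2 -> 1/2 = 1/2
(a || a) <-> (a -> a) = 1/2 <-> 1/2 = 1/2
a <-> a = 1/2 <-> 1/2 = 1/2
a <-> (a <-> a) = 1/2 <-> 1/2 = 1/2
a -> a = 1/2 -> 1/2 = 1/2
!(a -> a) = !1/2 = 1/2
(a <-> (a <-> a)) <-> !(a -> a) = 1/2 <-> 1/2 = 1/2
((a || a) <-> (a -> a)) -> ((a <-> (a <-> a)) <-> !(a -> a)) = 1/2 -> 1/2 = 1/2
!a = !1/2 = 1/2
!!a = !1/2 = 1/2
!!a || a = 1/2 || 1/2 = 1/2
a || a = 1/2 || 1/2 = 1/2
a -> a = 1/2 -> 1/2 = 1/2
(a -> a) -> a = 1/2 -> 1/2 = 1/2
(a || a) || ((a -> a) -> a) = 1/2 || 1/2 = 1/2
(!!a || a) <-> ((a || a) || ((a -> a) -> a)) = 1/2 <-> 1/2 = 1/2
(((a || a) <-> (a -> a)) -> ((a <-> (a <-> a)) <-> !(a -> a))) -> ((!!a || a) <-> ((a || a) || ((a -> a) -> a))) = 1/2 -> 1/2 = 1/2
No assignment yields a value below 1/2, so this is the minimum.

1/2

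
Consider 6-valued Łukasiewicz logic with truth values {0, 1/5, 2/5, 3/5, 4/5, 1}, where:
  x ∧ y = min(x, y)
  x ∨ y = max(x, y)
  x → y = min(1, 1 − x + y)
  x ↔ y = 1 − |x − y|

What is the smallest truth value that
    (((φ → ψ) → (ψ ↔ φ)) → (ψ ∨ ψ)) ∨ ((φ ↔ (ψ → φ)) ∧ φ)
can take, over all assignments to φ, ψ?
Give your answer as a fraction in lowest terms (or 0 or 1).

Take φ = 0, ψ = 0:
φ → ψ = 0 → 0 = 1
ψ ↔ φ = 0 ↔ 0 = 1
(φ → ψ) → (ψ ↔ φ) = 1 → 1 = 1
ψ ∨ ψ = 0 ∨ 0 = 0
((φ → ψ) → (ψ ↔ φ)) → (ψ ∨ ψ) = 1 → 0 = 0
ψ → φ = 0 → 0 = 1
φ ↔ (ψ → φ) = 0 ↔ 1 = 0
(φ ↔ (ψ → φ)) ∧ φ = 0 ∧ 0 = 0
(((φ → ψ) → (ψ ↔ φ)) → (ψ ∨ ψ)) ∨ ((φ ↔ (ψ → φ)) ∧ φ) = 0 ∨ 0 = 0
No assignment yields a value below 0, so this is the minimum.

0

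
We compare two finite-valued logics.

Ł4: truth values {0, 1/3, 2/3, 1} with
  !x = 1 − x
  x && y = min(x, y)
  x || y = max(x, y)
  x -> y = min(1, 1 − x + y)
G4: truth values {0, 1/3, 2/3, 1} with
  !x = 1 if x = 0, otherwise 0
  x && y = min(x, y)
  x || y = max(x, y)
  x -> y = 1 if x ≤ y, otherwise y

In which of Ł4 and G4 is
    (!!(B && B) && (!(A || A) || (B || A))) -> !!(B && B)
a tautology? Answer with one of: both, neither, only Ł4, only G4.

In Ł4: every assignment gives 1 — tautology.
In G4: every assignment gives 1 — tautology.

both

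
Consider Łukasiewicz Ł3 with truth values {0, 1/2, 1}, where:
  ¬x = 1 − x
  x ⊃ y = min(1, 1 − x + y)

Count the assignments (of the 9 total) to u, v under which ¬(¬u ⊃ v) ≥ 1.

1

u = 0, v = 0 ↦ 1  ≥
u = 0, v = 1/2 ↦ 1/2  <
u = 0, v = 1 ↦ 0  <
u = 1/2, v = 0 ↦ 1/2  <
u = 1/2, v = 1/2 ↦ 0  <
u = 1/2, v = 1 ↦ 0  <
u = 1, v = 0 ↦ 0  <
u = 1, v = 1/2 ↦ 0  <
u = 1, v = 1 ↦ 0  <
So 1 of the 9 assignments meets the threshold.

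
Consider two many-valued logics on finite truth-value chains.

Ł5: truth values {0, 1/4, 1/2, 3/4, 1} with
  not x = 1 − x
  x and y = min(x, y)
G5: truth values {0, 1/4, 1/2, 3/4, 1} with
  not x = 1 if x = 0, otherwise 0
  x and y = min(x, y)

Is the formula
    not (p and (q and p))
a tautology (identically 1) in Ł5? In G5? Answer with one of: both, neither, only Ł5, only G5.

neither

In Ł5: at p = 1/4, q = 1/4 the value is 3/4 — not a tautology.
In G5: at p = 1/4, q = 1/4 the value is 0 — not a tautology.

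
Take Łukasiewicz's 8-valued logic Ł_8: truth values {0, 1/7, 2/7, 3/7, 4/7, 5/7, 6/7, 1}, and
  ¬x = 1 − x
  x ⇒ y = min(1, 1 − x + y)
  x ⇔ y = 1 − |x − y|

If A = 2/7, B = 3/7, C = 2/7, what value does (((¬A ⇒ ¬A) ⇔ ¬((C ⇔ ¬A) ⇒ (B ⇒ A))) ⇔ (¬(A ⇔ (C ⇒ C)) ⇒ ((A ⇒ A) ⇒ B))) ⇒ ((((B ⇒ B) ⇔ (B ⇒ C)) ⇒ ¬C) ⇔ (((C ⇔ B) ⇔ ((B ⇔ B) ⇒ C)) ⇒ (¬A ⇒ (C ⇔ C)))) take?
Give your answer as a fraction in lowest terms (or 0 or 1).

1

¬A = ¬2/7 = 5/7
¬A = ¬2/7 = 5/7
¬A ⇒ ¬A = 5/7 ⇒ 5/7 = 1
¬A = ¬2/7 = 5/7
C ⇔ ¬A = 2/7 ⇔ 5/7 = 4/7
B ⇒ A = 3/7 ⇒ 2/7 = 6/7
(C ⇔ ¬A) ⇒ (B ⇒ A) = 4/7 ⇒ 6/7 = 1
¬((C ⇔ ¬A) ⇒ (B ⇒ A)) = ¬1 = 0
(¬A ⇒ ¬A) ⇔ ¬((C ⇔ ¬A) ⇒ (B ⇒ A)) = 1 ⇔ 0 = 0
C ⇒ C = 2/7 ⇒ 2/7 = 1
A ⇔ (C ⇒ C) = 2/7 ⇔ 1 = 2/7
¬(A ⇔ (C ⇒ C)) = ¬2/7 = 5/7
A ⇒ A = 2/7 ⇒ 2/7 = 1
(A ⇒ A) ⇒ B = 1 ⇒ 3/7 = 3/7
¬(A ⇔ (C ⇒ C)) ⇒ ((A ⇒ A) ⇒ B) = 5/7 ⇒ 3/7 = 5/7
((¬A ⇒ ¬A) ⇔ ¬((C ⇔ ¬A) ⇒ (B ⇒ A))) ⇔ (¬(A ⇔ (C ⇒ C)) ⇒ ((A ⇒ A) ⇒ B)) = 0 ⇔ 5/7 = 2/7
B ⇒ B = 3/7 ⇒ 3/7 = 1
B ⇒ C = 3/7 ⇒ 2/7 = 6/7
(B ⇒ B) ⇔ (B ⇒ C) = 1 ⇔ 6/7 = 6/7
¬C = ¬2/7 = 5/7
((B ⇒ B) ⇔ (B ⇒ C)) ⇒ ¬C = 6/7 ⇒ 5/7 = 6/7
C ⇔ B = 2/7 ⇔ 3/7 = 6/7
B ⇔ B = 3/7 ⇔ 3/7 = 1
(B ⇔ B) ⇒ C = 1 ⇒ 2/7 = 2/7
(C ⇔ B) ⇔ ((B ⇔ B) ⇒ C) = 6/7 ⇔ 2/7 = 3/7
¬A = ¬2/7 = 5/7
C ⇔ C = 2/7 ⇔ 2/7 = 1
¬A ⇒ (C ⇔ C) = 5/7 ⇒ 1 = 1
((C ⇔ B) ⇔ ((B ⇔ B) ⇒ C)) ⇒ (¬A ⇒ (C ⇔ C)) = 3/7 ⇒ 1 = 1
(((B ⇒ B) ⇔ (B ⇒ C)) ⇒ ¬C) ⇔ (((C ⇔ B) ⇔ ((B ⇔ B) ⇒ C)) ⇒ (¬A ⇒ (C ⇔ C))) = 6/7 ⇔ 1 = 6/7
(((¬A ⇒ ¬A) ⇔ ¬((C ⇔ ¬A) ⇒ (B ⇒ A))) ⇔ (¬(A ⇔ (C ⇒ C)) ⇒ ((A ⇒ A) ⇒ B))) ⇒ ((((B ⇒ B) ⇔ (B ⇒ C)) ⇒ ¬C) ⇔ (((C ⇔ B) ⇔ ((B ⇔ B) ⇒ C)) ⇒ (¬A ⇒ (C ⇔ C)))) = 2/7 ⇒ 6/7 = 1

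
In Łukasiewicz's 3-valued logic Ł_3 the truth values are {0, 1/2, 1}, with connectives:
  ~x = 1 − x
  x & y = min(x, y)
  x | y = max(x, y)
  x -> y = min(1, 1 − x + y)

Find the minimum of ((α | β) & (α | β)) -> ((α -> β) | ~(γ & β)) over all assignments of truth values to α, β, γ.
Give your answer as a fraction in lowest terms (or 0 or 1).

Take α = 1, β = 1/2, γ = 1/2:
α | β = 1 | 1/2 = 1
α | β = 1 | 1/2 = 1
(α | β) & (α | β) = 1 & 1 = 1
α -> β = 1 -> 1/2 = 1/2
γ & β = 1/2 & 1/2 = 1/2
~(γ & β) = ~1/2 = 1/2
(α -> β) | ~(γ & β) = 1/2 | 1/2 = 1/2
((α | β) & (α | β)) -> ((α -> β) | ~(γ & β)) = 1 -> 1/2 = 1/2
No assignment yields a value below 1/2, so this is the minimum.

1/2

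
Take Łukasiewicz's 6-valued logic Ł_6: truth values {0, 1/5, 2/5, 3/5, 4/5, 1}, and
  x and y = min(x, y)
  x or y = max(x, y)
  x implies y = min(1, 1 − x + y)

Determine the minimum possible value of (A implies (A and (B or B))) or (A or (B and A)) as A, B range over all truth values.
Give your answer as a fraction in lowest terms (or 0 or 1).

Take A = 2/5, B = 0:
B or B = 0 or 0 = 0
A and (B or B) = 2/5 and 0 = 0
A implies (A and (B or B)) = 2/5 implies 0 = 3/5
B and A = 0 and 2/5 = 0
A or (B and A) = 2/5 or 0 = 2/5
(A implies (A and (B or B))) or (A or (B and A)) = 3/5 or 2/5 = 3/5
No assignment yields a value below 3/5, so this is the minimum.

3/5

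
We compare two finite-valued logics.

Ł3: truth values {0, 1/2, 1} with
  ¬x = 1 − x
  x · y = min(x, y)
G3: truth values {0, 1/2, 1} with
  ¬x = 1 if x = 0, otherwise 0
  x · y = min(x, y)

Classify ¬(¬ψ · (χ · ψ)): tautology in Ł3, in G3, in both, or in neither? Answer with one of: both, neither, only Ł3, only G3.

In Ł3: at ψ = 1/2, χ = 1/2 the value is 1/2 — not a tautology.
In G3: every assignment gives 1 — tautology.

only G3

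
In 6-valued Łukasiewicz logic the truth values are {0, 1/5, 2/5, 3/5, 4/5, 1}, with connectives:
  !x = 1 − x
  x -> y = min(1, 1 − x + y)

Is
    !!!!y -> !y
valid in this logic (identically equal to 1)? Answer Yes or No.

Counterexample: take y = 3/5.
!y = !3/5 = 2/5
!!y = !2/5 = 3/5
!!!y = !3/5 = 2/5
!!!!y = !2/5 = 3/5
!!!!y -> !y = 3/5 -> 2/5 = 4/5
This gives 4/5 ≠ 1.

No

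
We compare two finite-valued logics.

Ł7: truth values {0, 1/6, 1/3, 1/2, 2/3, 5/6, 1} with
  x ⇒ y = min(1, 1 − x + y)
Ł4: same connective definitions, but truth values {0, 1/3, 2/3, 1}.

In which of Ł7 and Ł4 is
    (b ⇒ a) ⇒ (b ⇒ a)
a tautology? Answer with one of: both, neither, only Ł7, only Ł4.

both

In Ł7: every assignment gives 1 — tautology.
In Ł4: every assignment gives 1 — tautology.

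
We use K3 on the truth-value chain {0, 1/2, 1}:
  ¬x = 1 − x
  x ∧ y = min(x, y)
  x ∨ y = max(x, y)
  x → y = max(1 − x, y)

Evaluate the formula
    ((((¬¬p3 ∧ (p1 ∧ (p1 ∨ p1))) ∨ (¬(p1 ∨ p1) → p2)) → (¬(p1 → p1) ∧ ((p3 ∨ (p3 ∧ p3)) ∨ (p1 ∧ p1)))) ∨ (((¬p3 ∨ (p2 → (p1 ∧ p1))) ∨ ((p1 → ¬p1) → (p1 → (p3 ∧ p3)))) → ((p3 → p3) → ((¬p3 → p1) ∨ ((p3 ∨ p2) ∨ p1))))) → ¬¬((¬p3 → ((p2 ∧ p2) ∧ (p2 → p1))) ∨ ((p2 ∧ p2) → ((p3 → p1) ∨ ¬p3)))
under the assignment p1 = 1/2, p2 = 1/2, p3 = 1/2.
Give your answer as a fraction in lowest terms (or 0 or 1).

1/2

¬p3 = ¬1/2 = 1/2
¬¬p3 = ¬1/2 = 1/2
p1 ∨ p1 = 1/2 ∨ 1/2 = 1/2
p1 ∧ (p1 ∨ p1) = 1/2 ∧ 1/2 = 1/2
¬¬p3 ∧ (p1 ∧ (p1 ∨ p1)) = 1/2 ∧ 1/2 = 1/2
p1 ∨ p1 = 1/2 ∨ 1/2 = 1/2
¬(p1 ∨ p1) = ¬1/2 = 1/2
¬(p1 ∨ p1) → p2 = 1/2 → 1/2 = 1/2
(¬¬p3 ∧ (p1 ∧ (p1 ∨ p1))) ∨ (¬(p1 ∨ p1) → p2) = 1/2 ∨ 1/2 = 1/2
p1 → p1 = 1/2 → 1/2 = 1/2
¬(p1 → p1) = ¬1/2 = 1/2
p3 ∧ p3 = 1/2 ∧ 1/2 = 1/2
p3 ∨ (p3 ∧ p3) = 1/2 ∨ 1/2 = 1/2
p1 ∧ p1 = 1/2 ∧ 1/2 = 1/2
(p3 ∨ (p3 ∧ p3)) ∨ (p1 ∧ p1) = 1/2 ∨ 1/2 = 1/2
¬(p1 → p1) ∧ ((p3 ∨ (p3 ∧ p3)) ∨ (p1 ∧ p1)) = 1/2 ∧ 1/2 = 1/2
((¬¬p3 ∧ (p1 ∧ (p1 ∨ p1))) ∨ (¬(p1 ∨ p1) → p2)) → (¬(p1 → p1) ∧ ((p3 ∨ (p3 ∧ p3)) ∨ (p1 ∧ p1))) = 1/2 → 1/2 = 1/2
¬p3 = ¬1/2 = 1/2
p1 ∧ p1 = 1/2 ∧ 1/2 = 1/2
p2 → (p1 ∧ p1) = 1/2 → 1/2 = 1/2
¬p3 ∨ (p2 → (p1 ∧ p1)) = 1/2 ∨ 1/2 = 1/2
¬p1 = ¬1/2 = 1/2
p1 → ¬p1 = 1/2 → 1/2 = 1/2
p3 ∧ p3 = 1/2 ∧ 1/2 = 1/2
p1 → (p3 ∧ p3) = 1/2 → 1/2 = 1/2
(p1 → ¬p1) → (p1 → (p3 ∧ p3)) = 1/2 → 1/2 = 1/2
(¬p3 ∨ (p2 → (p1 ∧ p1))) ∨ ((p1 → ¬p1) → (p1 → (p3 ∧ p3))) = 1/2 ∨ 1/2 = 1/2
p3 → p3 = 1/2 → 1/2 = 1/2
¬p3 = ¬1/2 = 1/2
¬p3 → p1 = 1/2 → 1/2 = 1/2
p3 ∨ p2 = 1/2 ∨ 1/2 = 1/2
(p3 ∨ p2) ∨ p1 = 1/2 ∨ 1/2 = 1/2
(¬p3 → p1) ∨ ((p3 ∨ p2) ∨ p1) = 1/2 ∨ 1/2 = 1/2
(p3 → p3) → ((¬p3 → p1) ∨ ((p3 ∨ p2) ∨ p1)) = 1/2 → 1/2 = 1/2
((¬p3 ∨ (p2 → (p1 ∧ p1))) ∨ ((p1 → ¬p1) → (p1 → (p3 ∧ p3)))) → ((p3 → p3) → ((¬p3 → p1) ∨ ((p3 ∨ p2) ∨ p1))) = 1/2 → 1/2 = 1/2
(((¬¬p3 ∧ (p1 ∧ (p1 ∨ p1))) ∨ (¬(p1 ∨ p1) → p2)) → (¬(p1 → p1) ∧ ((p3 ∨ (p3 ∧ p3)) ∨ (p1 ∧ p1)))) ∨ (((¬p3 ∨ (p2 → (p1 ∧ p1))) ∨ ((p1 → ¬p1) → (p1 → (p3 ∧ p3)))) → ((p3 → p3) → ((¬p3 → p1) ∨ ((p3 ∨ p2) ∨ p1)))) = 1/2 ∨ 1/2 = 1/2
¬p3 = ¬1/2 = 1/2
p2 ∧ p2 = 1/2 ∧ 1/2 = 1/2
p2 → p1 = 1/2 → 1/2 = 1/2
(p2 ∧ p2) ∧ (p2 → p1) = 1/2 ∧ 1/2 = 1/2
¬p3 → ((p2 ∧ p2) ∧ (p2 → p1)) = 1/2 → 1/2 = 1/2
p2 ∧ p2 = 1/2 ∧ 1/2 = 1/2
p3 → p1 = 1/2 → 1/2 = 1/2
¬p3 = ¬1/2 = 1/2
(p3 → p1) ∨ ¬p3 = 1/2 ∨ 1/2 = 1/2
(p2 ∧ p2) → ((p3 → p1) ∨ ¬p3) = 1/2 → 1/2 = 1/2
(¬p3 → ((p2 ∧ p2) ∧ (p2 → p1))) ∨ ((p2 ∧ p2) → ((p3 → p1) ∨ ¬p3)) = 1/2 ∨ 1/2 = 1/2
¬((¬p3 → ((p2 ∧ p2) ∧ (p2 → p1))) ∨ ((p2 ∧ p2) → ((p3 → p1) ∨ ¬p3))) = ¬1/2 = 1/2
¬¬((¬p3 → ((p2 ∧ p2) ∧ (p2 → p1))) ∨ ((p2 ∧ p2) → ((p3 → p1) ∨ ¬p3))) = ¬1/2 = 1/2
((((¬¬p3 ∧ (p1 ∧ (p1 ∨ p1))) ∨ (¬(p1 ∨ p1) → p2)) → (¬(p1 → p1) ∧ ((p3 ∨ (p3 ∧ p3)) ∨ (p1 ∧ p1)))) ∨ (((¬p3 ∨ (p2 → (p1 ∧ p1))) ∨ ((p1 → ¬p1) → (p1 → (p3 ∧ p3)))) → ((p3 → p3) → ((¬p3 → p1) ∨ ((p3 ∨ p2) ∨ p1))))) → ¬¬((¬p3 → ((p2 ∧ p2) ∧ (p2 → p1))) ∨ ((p2 ∧ p2) → ((p3 → p1) ∨ ¬p3))) = 1/2 → 1/2 = 1/2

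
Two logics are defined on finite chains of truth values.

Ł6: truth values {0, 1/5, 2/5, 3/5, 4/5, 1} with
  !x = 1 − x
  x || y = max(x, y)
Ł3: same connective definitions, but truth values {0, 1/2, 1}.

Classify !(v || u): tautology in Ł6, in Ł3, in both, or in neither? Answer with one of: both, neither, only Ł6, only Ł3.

In Ł6: at u = 0, v = 1/5 the value is 4/5 — not a tautology.
In Ł3: at u = 0, v = 1/2 the value is 1/2 — not a tautology.

neither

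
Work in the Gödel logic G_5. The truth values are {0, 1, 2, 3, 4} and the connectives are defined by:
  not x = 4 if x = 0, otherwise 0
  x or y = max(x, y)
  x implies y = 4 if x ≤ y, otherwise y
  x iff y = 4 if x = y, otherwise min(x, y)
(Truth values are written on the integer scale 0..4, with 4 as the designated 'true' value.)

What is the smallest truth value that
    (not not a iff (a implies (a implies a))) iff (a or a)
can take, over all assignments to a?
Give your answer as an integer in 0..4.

Take a = 1:
not a = not 1 = 0
not not a = not 0 = 4
a implies a = 1 implies 1 = 4
a implies (a implies a) = 1 implies 4 = 4
not not a iff (a implies (a implies a)) = 4 iff 4 = 4
a or a = 1 or 1 = 1
(not not a iff (a implies (a implies a))) iff (a or a) = 4 iff 1 = 1
No assignment yields a value below 1, so this is the minimum.

1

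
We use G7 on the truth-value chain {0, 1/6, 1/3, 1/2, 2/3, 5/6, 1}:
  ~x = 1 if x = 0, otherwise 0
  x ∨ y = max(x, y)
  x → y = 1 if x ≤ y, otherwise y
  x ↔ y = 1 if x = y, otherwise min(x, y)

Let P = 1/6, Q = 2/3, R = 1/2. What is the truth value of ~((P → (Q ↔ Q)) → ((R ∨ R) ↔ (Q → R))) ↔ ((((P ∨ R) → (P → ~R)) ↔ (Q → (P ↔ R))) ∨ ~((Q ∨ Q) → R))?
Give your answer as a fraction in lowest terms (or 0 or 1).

1

Q ↔ Q = 2/3 ↔ 2/3 = 1
P → (Q ↔ Q) = 1/6 → 1 = 1
R ∨ R = 1/2 ∨ 1/2 = 1/2
Q → R = 2/3 → 1/2 = 1/2
(R ∨ R) ↔ (Q → R) = 1/2 ↔ 1/2 = 1
(P → (Q ↔ Q)) → ((R ∨ R) ↔ (Q → R)) = 1 → 1 = 1
~((P → (Q ↔ Q)) → ((R ∨ R) ↔ (Q → R))) = ~1 = 0
P ∨ R = 1/6 ∨ 1/2 = 1/2
~R = ~1/2 = 0
P → ~R = 1/6 → 0 = 0
(P ∨ R) → (P → ~R) = 1/2 → 0 = 0
P ↔ R = 1/6 ↔ 1/2 = 1/6
Q → (P ↔ R) = 2/3 → 1/6 = 1/6
((P ∨ R) → (P → ~R)) ↔ (Q → (P ↔ R)) = 0 ↔ 1/6 = 0
Q ∨ Q = 2/3 ∨ 2/3 = 2/3
(Q ∨ Q) → R = 2/3 → 1/2 = 1/2
~((Q ∨ Q) → R) = ~1/2 = 0
(((P ∨ R) → (P → ~R)) ↔ (Q → (P ↔ R))) ∨ ~((Q ∨ Q) → R) = 0 ∨ 0 = 0
~((P → (Q ↔ Q)) → ((R ∨ R) ↔ (Q → R))) ↔ ((((P ∨ R) → (P → ~R)) ↔ (Q → (P ↔ R))) ∨ ~((Q ∨ Q) → R)) = 0 ↔ 0 = 1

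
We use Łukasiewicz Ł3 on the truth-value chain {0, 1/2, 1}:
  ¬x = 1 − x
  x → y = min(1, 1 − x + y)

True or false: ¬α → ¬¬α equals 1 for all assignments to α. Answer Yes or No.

No

Counterexample: take α = 0.
¬α = ¬0 = 1
¬α = ¬0 = 1
¬¬α = ¬1 = 0
¬α → ¬¬α = 1 → 0 = 0
This gives 0 ≠ 1.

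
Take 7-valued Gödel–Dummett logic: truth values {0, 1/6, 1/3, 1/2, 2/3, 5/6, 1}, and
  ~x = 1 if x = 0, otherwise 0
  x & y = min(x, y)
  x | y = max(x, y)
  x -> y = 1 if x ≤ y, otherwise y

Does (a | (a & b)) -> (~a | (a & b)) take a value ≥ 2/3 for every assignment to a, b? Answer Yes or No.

Counterexample: take a = 1/6, b = 0.
a & b = 1/6 & 0 = 0
a | (a & b) = 1/6 | 0 = 1/6
~a = ~1/6 = 0
a & b = 1/6 & 0 = 0
~a | (a & b) = 0 | 0 = 0
(a | (a & b)) -> (~a | (a & b)) = 1/6 -> 0 = 0
This gives 0, which is below 2/3.

No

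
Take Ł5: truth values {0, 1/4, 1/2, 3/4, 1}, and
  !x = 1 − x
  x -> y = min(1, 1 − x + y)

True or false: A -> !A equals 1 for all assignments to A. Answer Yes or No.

No

Counterexample: take A = 3/4.
!A = !3/4 = 1/4
A -> !A = 3/4 -> 1/4 = 1/2
This gives 1/2 ≠ 1.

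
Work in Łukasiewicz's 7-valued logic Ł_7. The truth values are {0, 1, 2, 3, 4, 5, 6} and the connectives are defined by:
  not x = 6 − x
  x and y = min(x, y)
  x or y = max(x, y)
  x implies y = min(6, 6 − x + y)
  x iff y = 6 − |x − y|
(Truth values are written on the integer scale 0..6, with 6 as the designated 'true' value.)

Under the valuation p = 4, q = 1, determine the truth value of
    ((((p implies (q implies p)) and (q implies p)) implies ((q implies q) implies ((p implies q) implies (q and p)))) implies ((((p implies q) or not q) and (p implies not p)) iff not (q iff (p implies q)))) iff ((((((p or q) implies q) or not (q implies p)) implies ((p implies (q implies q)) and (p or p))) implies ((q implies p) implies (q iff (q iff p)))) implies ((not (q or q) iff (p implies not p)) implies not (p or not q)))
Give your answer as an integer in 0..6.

q implies p = 1 implies 4 = 6
p implies (q implies p) = 4 implies 6 = 6
q implies p = 1 implies 4 = 6
(p implies (q implies p)) and (q implies p) = 6 and 6 = 6
q implies q = 1 implies 1 = 6
p implies q = 4 implies 1 = 3
q and p = 1 and 4 = 1
(p implies q) implies (q and p) = 3 implies 1 = 4
(q implies q) implies ((p implies q) implies (q and p)) = 6 implies 4 = 4
((p implies (q implies p)) and (q implies p)) implies ((q implies q) implies ((p implies q) implies (q and p))) = 6 implies 4 = 4
p implies q = 4 implies 1 = 3
not q = not 1 = 5
(p implies q) or not q = 3 or 5 = 5
not p = not 4 = 2
p implies not p = 4 implies 2 = 4
((p implies q) or not q) and (p implies not p) = 5 and 4 = 4
p implies q = 4 implies 1 = 3
q iff (p implies q) = 1 iff 3 = 4
not (q iff (p implies q)) = not 4 = 2
(((p implies q) or not q) and (p implies not p)) iff not (q iff (p implies q)) = 4 iff 2 = 4
(((p implies (q implies p)) and (q implies p)) implies ((q implies q) implies ((p implies q) implies (q and p)))) implies ((((p implies q) or not q) and (p implies not p)) iff not (q iff (p implies q))) = 4 implies 4 = 6
p or q = 4 or 1 = 4
(p or q) implies q = 4 implies 1 = 3
q implies p = 1 implies 4 = 6
not (q implies p) = not 6 = 0
((p or q) implies q) or not (q implies p) = 3 or 0 = 3
q implies q = 1 implies 1 = 6
p implies (q implies q) = 4 implies 6 = 6
p or p = 4 or 4 = 4
(p implies (q implies q)) and (p or p) = 6 and 4 = 4
(((p or q) implies q) or not (q implies p)) implies ((p implies (q implies q)) and (p or p)) = 3 implies 4 = 6
q implies p = 1 implies 4 = 6
q iff p = 1 iff 4 = 3
q iff (q iff p) = 1 iff 3 = 4
(q implies p) implies (q iff (q iff p)) = 6 implies 4 = 4
((((p or q) implies q) or not (q implies p)) implies ((p implies (q implies q)) and (p or p))) implies ((q implies p) implies (q iff (q iff p))) = 6 implies 4 = 4
q or q = 1 or 1 = 1
not (q or q) = not 1 = 5
not p = not 4 = 2
p implies not p = 4 implies 2 = 4
not (q or q) iff (p implies not p) = 5 iff 4 = 5
not q = not 1 = 5
p or not q = 4 or 5 = 5
not (p or not q) = not 5 = 1
(not (q or q) iff (p implies not p)) implies not (p or not q) = 5 implies 1 = 2
(((((p or q) implies q) or not (q implies p)) implies ((p implies (q implies q)) and (p or p))) implies ((q implies p) implies (q iff (q iff p)))) implies ((not (q or q) iff (p implies not p)) implies not (p or not q)) = 4 implies 2 = 4
((((p implies (q implies p)) and (q implies p)) implies ((q implies q) implies ((p implies q) implies (q and p)))) implies ((((p implies q) or not q) and (p implies not p)) iff not (q iff (p implies q)))) iff ((((((p or q) implies q) or not (q implies p)) implies ((p implies (q implies q)) and (p or p))) implies ((q implies p) implies (q iff (q iff p)))) implies ((not (q or q) iff (p implies not p)) implies not (p or not q))) = 6 iff 4 = 4

4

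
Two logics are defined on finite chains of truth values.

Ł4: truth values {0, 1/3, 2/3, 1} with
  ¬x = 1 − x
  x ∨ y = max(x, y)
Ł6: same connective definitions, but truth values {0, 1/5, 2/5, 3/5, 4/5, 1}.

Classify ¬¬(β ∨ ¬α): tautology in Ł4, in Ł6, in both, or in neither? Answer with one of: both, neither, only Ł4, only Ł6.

neither

In Ł4: at α = 1/3, β = 0 the value is 2/3 — not a tautology.
In Ł6: at α = 1/5, β = 0 the value is 4/5 — not a tautology.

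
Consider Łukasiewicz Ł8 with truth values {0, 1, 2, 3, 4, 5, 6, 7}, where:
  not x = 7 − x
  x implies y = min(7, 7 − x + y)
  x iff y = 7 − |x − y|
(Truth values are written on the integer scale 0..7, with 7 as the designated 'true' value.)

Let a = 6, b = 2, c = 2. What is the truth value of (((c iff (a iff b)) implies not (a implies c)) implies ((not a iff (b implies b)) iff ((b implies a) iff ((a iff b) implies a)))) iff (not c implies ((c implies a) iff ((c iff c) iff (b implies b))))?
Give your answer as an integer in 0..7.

a iff b = 6 iff 2 = 3
c iff (a iff b) = 2 iff 3 = 6
a implies c = 6 implies 2 = 3
not (a implies c) = not 3 = 4
(c iff (a iff b)) implies not (a implies c) = 6 implies 4 = 5
not a = not 6 = 1
b implies b = 2 implies 2 = 7
not a iff (b implies b) = 1 iff 7 = 1
b implies a = 2 implies 6 = 7
a iff b = 6 iff 2 = 3
(a iff b) implies a = 3 implies 6 = 7
(b implies a) iff ((a iff b) implies a) = 7 iff 7 = 7
(not a iff (b implies b)) iff ((b implies a) iff ((a iff b) implies a)) = 1 iff 7 = 1
((c iff (a iff b)) implies not (a implies c)) implies ((not a iff (b implies b)) iff ((b implies a) iff ((a iff b) implies a))) = 5 implies 1 = 3
not c = not 2 = 5
c implies a = 2 implies 6 = 7
c iff c = 2 iff 2 = 7
b implies b = 2 implies 2 = 7
(c iff c) iff (b implies b) = 7 iff 7 = 7
(c implies a) iff ((c iff c) iff (b implies b)) = 7 iff 7 = 7
not c implies ((c implies a) iff ((c iff c) iff (b implies b))) = 5 implies 7 = 7
(((c iff (a iff b)) implies not (a implies c)) implies ((not a iff (b implies b)) iff ((b implies a) iff ((a iff b) implies a)))) iff (not c implies ((c implies a) iff ((c iff c) iff (b implies b)))) = 3 iff 7 = 3

3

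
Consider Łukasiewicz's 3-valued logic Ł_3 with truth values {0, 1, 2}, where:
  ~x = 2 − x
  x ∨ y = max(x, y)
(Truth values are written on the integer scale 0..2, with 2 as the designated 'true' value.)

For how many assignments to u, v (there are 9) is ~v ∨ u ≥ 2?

5

u = 0, v = 0 ↦ 2  ≥
u = 0, v = 1 ↦ 1  <
u = 0, v = 2 ↦ 0  <
u = 1, v = 0 ↦ 2  ≥
u = 1, v = 1 ↦ 1  <
u = 1, v = 2 ↦ 1  <
u = 2, v = 0 ↦ 2  ≥
u = 2, v = 1 ↦ 2  ≥
u = 2, v = 2 ↦ 2  ≥
So 5 of the 9 assignments meet the threshold.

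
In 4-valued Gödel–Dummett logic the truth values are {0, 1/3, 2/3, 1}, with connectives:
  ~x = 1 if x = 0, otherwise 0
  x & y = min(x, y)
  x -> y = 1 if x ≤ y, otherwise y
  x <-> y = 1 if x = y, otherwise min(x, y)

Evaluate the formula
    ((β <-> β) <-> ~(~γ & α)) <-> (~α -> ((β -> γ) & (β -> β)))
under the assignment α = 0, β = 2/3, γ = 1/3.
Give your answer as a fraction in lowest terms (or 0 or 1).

1/3

β <-> β = 2/3 <-> 2/3 = 1
~γ = ~1/3 = 0
~γ & α = 0 & 0 = 0
~(~γ & α) = ~0 = 1
(β <-> β) <-> ~(~γ & α) = 1 <-> 1 = 1
~α = ~0 = 1
β -> γ = 2/3 -> 1/3 = 1/3
β -> β = 2/3 -> 2/3 = 1
(β -> γ) & (β -> β) = 1/3 & 1 = 1/3
~α -> ((β -> γ) & (β -> β)) = 1 -> 1/3 = 1/3
((β <-> β) <-> ~(~γ & α)) <-> (~α -> ((β -> γ) & (β -> β))) = 1 <-> 1/3 = 1/3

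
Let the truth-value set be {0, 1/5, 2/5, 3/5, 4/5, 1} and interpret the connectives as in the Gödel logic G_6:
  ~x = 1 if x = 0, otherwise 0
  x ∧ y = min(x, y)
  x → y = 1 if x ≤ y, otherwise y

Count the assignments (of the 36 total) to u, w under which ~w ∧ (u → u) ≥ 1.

value 1: 6 assignments (counts)
value 0: 30 assignments
So 6 of the 36 assignments meet the threshold.

6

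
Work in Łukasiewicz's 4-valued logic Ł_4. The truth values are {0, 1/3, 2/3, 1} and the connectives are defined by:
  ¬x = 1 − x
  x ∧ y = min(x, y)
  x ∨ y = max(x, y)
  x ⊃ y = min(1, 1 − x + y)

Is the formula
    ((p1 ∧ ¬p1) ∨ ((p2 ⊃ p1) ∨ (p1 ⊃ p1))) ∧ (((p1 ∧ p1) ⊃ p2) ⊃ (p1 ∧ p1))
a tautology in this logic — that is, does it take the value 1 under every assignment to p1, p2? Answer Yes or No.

Counterexample: take p1 = 0, p2 = 0.
¬p1 = ¬0 = 1
p1 ∧ ¬p1 = 0 ∧ 1 = 0
p2 ⊃ p1 = 0 ⊃ 0 = 1
p1 ⊃ p1 = 0 ⊃ 0 = 1
(p2 ⊃ p1) ∨ (p1 ⊃ p1) = 1 ∨ 1 = 1
(p1 ∧ ¬p1) ∨ ((p2 ⊃ p1) ∨ (p1 ⊃ p1)) = 0 ∨ 1 = 1
p1 ∧ p1 = 0 ∧ 0 = 0
(p1 ∧ p1) ⊃ p2 = 0 ⊃ 0 = 1
p1 ∧ p1 = 0 ∧ 0 = 0
((p1 ∧ p1) ⊃ p2) ⊃ (p1 ∧ p1) = 1 ⊃ 0 = 0
((p1 ∧ ¬p1) ∨ ((p2 ⊃ p1) ∨ (p1 ⊃ p1))) ∧ (((p1 ∧ p1) ⊃ p2) ⊃ (p1 ∧ p1)) = 1 ∧ 0 = 0
This gives 0 ≠ 1.

No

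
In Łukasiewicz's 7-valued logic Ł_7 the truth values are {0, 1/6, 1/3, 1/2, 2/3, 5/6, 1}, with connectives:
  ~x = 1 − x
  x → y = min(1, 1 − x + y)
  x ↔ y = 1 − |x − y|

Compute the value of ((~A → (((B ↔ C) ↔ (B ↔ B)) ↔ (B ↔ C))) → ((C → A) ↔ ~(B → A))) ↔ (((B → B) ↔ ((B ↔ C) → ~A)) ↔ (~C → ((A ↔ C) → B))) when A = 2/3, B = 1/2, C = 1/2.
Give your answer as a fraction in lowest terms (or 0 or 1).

~A = ~2/3 = 1/3
B ↔ C = 1/2 ↔ 1/2 = 1
B ↔ B = 1/2 ↔ 1/2 = 1
(B ↔ C) ↔ (B ↔ B) = 1 ↔ 1 = 1
B ↔ C = 1/2 ↔ 1/2 = 1
((B ↔ C) ↔ (B ↔ B)) ↔ (B ↔ C) = 1 ↔ 1 = 1
~A → (((B ↔ C) ↔ (B ↔ B)) ↔ (B ↔ C)) = 1/3 → 1 = 1
C → A = 1/2 → 2/3 = 1
B → A = 1/2 → 2/3 = 1
~(B → A) = ~1 = 0
(C → A) ↔ ~(B → A) = 1 ↔ 0 = 0
(~A → (((B ↔ C) ↔ (B ↔ B)) ↔ (B ↔ C))) → ((C → A) ↔ ~(B → A)) = 1 → 0 = 0
B → B = 1/2 → 1/2 = 1
B ↔ C = 1/2 ↔ 1/2 = 1
~A = ~2/3 = 1/3
(B ↔ C) → ~A = 1 → 1/3 = 1/3
(B → B) ↔ ((B ↔ C) → ~A) = 1 ↔ 1/3 = 1/3
~C = ~1/2 = 1/2
A ↔ C = 2/3 ↔ 1/2 = 5/6
(A ↔ C) → B = 5/6 → 1/2 = 2/3
~C → ((A ↔ C) → B) = 1/2 → 2/3 = 1
((B → B) ↔ ((B ↔ C) → ~A)) ↔ (~C → ((A ↔ C) → B)) = 1/3 ↔ 1 = 1/3
((~A → (((B ↔ C) ↔ (B ↔ B)) ↔ (B ↔ C))) → ((C → A) ↔ ~(B → A))) ↔ (((B → B) ↔ ((B ↔ C) → ~A)) ↔ (~C → ((A ↔ C) → B))) = 0 ↔ 1/3 = 2/3

2/3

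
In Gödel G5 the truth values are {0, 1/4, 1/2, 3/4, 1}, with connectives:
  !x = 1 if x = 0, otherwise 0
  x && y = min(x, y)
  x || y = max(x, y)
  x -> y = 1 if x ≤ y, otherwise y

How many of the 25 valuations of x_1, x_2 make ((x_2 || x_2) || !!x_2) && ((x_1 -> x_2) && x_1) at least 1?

value 1: 1 assignment (counts)
value 3/4: 3 assignments
value 1/2: 5 assignments
value 1/4: 7 assignments
value 0: 9 assignments
So 1 of the 25 assignments meets the threshold.

1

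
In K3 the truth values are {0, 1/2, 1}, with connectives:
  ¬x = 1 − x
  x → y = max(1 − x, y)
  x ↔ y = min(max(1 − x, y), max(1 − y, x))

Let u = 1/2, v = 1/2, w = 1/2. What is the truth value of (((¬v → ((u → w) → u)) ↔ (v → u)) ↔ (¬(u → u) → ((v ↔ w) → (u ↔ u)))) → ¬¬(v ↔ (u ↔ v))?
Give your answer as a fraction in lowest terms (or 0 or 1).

1/2

¬v = ¬1/2 = 1/2
u → w = 1/2 → 1/2 = 1/2
(u → w) → u = 1/2 → 1/2 = 1/2
¬v → ((u → w) → u) = 1/2 → 1/2 = 1/2
v → u = 1/2 → 1/2 = 1/2
(¬v → ((u → w) → u)) ↔ (v → u) = 1/2 ↔ 1/2 = 1/2
u → u = 1/2 → 1/2 = 1/2
¬(u → u) = ¬1/2 = 1/2
v ↔ w = 1/2 ↔ 1/2 = 1/2
u ↔ u = 1/2 ↔ 1/2 = 1/2
(v ↔ w) → (u ↔ u) = 1/2 → 1/2 = 1/2
¬(u → u) → ((v ↔ w) → (u ↔ u)) = 1/2 → 1/2 = 1/2
((¬v → ((u → w) → u)) ↔ (v → u)) ↔ (¬(u → u) → ((v ↔ w) → (u ↔ u))) = 1/2 ↔ 1/2 = 1/2
u ↔ v = 1/2 ↔ 1/2 = 1/2
v ↔ (u ↔ v) = 1/2 ↔ 1/2 = 1/2
¬(v ↔ (u ↔ v)) = ¬1/2 = 1/2
¬¬(v ↔ (u ↔ v)) = ¬1/2 = 1/2
(((¬v → ((u → w) → u)) ↔ (v → u)) ↔ (¬(u → u) → ((v ↔ w) → (u ↔ u)))) → ¬¬(v ↔ (u ↔ v)) = 1/2 → 1/2 = 1/2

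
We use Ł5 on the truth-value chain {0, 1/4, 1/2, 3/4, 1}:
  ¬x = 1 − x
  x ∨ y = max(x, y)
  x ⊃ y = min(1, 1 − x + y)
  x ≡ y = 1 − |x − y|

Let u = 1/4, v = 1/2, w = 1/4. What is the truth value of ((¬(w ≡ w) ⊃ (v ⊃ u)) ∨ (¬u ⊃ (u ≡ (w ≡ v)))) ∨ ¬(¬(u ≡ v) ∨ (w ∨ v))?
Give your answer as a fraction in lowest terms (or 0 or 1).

w ≡ w = 1/4 ≡ 1/4 = 1
¬(w ≡ w) = ¬1 = 0
v ⊃ u = 1/2 ⊃ 1/4 = 3/4
¬(w ≡ w) ⊃ (v ⊃ u) = 0 ⊃ 3/4 = 1
¬u = ¬1/4 = 3/4
w ≡ v = 1/4 ≡ 1/2 = 3/4
u ≡ (w ≡ v) = 1/4 ≡ 3/4 = 1/2
¬u ⊃ (u ≡ (w ≡ v)) = 3/4 ⊃ 1/2 = 3/4
(¬(w ≡ w) ⊃ (v ⊃ u)) ∨ (¬u ⊃ (u ≡ (w ≡ v))) = 1 ∨ 3/4 = 1
u ≡ v = 1/4 ≡ 1/2 = 3/4
¬(u ≡ v) = ¬3/4 = 1/4
w ∨ v = 1/4 ∨ 1/2 = 1/2
¬(u ≡ v) ∨ (w ∨ v) = 1/4 ∨ 1/2 = 1/2
¬(¬(u ≡ v) ∨ (w ∨ v)) = ¬1/2 = 1/2
((¬(w ≡ w) ⊃ (v ⊃ u)) ∨ (¬u ⊃ (u ≡ (w ≡ v)))) ∨ ¬(¬(u ≡ v) ∨ (w ∨ v)) = 1 ∨ 1/2 = 1

1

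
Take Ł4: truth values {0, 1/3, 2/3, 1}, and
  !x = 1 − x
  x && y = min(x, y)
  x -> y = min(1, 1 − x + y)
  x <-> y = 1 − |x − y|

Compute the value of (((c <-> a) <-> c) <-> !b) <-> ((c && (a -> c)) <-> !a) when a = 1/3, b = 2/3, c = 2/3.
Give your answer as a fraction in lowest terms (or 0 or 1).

c <-> a = 2/3 <-> 1/3 = 2/3
(c <-> a) <-> c = 2/3 <-> 2/3 = 1
!b = !2/3 = 1/3
((c <-> a) <-> c) <-> !b = 1 <-> 1/3 = 1/3
a -> c = 1/3 -> 2/3 = 1
c && (a -> c) = 2/3 && 1 = 2/3
!a = !1/3 = 2/3
(c && (a -> c)) <-> !a = 2/3 <-> 2/3 = 1
(((c <-> a) <-> c) <-> !b) <-> ((c && (a -> c)) <-> !a) = 1/3 <-> 1 = 1/3

1/3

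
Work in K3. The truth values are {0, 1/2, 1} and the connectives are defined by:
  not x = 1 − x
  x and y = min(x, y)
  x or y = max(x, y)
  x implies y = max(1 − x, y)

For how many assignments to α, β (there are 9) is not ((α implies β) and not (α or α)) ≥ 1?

α = 0, β = 0 ↦ 0  <
α = 0, β = 1/2 ↦ 0  <
α = 0, β = 1 ↦ 0  <
α = 1/2, β = 0 ↦ 1/2  <
α = 1/2, β = 1/2 ↦ 1/2  <
α = 1/2, β = 1 ↦ 1/2  <
α = 1, β = 0 ↦ 1  ≥
α = 1, β = 1/2 ↦ 1  ≥
α = 1, β = 1 ↦ 1  ≥
So 3 of the 9 assignments meet the threshold.

3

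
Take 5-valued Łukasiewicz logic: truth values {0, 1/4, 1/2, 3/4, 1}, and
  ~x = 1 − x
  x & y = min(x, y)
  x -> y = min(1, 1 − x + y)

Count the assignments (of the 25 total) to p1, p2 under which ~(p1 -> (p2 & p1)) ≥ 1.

1

value 1: 1 assignment (counts)
value 3/4: 2 assignments
value 1/2: 3 assignments
value 1/4: 4 assignments
value 0: 15 assignments
So 1 of the 25 assignments meets the threshold.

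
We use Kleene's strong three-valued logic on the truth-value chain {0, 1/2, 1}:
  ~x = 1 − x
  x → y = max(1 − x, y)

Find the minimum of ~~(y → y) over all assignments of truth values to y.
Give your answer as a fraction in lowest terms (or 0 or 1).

Take y = 1/2:
y → y = 1/2 → 1/2 = 1/2
~(y → y) = ~1/2 = 1/2
~~(y → y) = ~1/2 = 1/2
No assignment yields a value below 1/2, so this is the minimum.

1/2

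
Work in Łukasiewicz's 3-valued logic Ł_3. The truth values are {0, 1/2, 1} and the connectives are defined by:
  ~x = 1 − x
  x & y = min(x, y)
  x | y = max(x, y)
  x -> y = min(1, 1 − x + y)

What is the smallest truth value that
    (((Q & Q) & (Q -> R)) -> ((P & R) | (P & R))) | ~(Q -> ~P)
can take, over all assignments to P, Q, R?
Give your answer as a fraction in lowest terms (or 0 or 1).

0

Take P = 0, Q = 1, R = 1:
Q & Q = 1 & 1 = 1
Q -> R = 1 -> 1 = 1
(Q & Q) & (Q -> R) = 1 & 1 = 1
P & R = 0 & 1 = 0
P & R = 0 & 1 = 0
(P & R) | (P & R) = 0 | 0 = 0
((Q & Q) & (Q -> R)) -> ((P & R) | (P & R)) = 1 -> 0 = 0
~P = ~0 = 1
Q -> ~P = 1 -> 1 = 1
~(Q -> ~P) = ~1 = 0
(((Q & Q) & (Q -> R)) -> ((P & R) | (P & R))) | ~(Q -> ~P) = 0 | 0 = 0
No assignment yields a value below 0, so this is the minimum.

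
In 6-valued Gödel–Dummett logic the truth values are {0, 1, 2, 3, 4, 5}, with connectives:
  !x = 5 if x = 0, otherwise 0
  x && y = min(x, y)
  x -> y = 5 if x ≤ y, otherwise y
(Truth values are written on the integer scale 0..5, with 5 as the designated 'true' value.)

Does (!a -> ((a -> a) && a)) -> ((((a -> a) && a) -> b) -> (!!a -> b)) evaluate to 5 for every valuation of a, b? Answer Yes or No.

No

Counterexample: take a = 1, b = 1.
!a = !1 = 0
a -> a = 1 -> 1 = 5
(a -> a) && a = 5 && 1 = 1
!a -> ((a -> a) && a) = 0 -> 1 = 5
a -> a = 1 -> 1 = 5
(a -> a) && a = 5 && 1 = 1
((a -> a) && a) -> b = 1 -> 1 = 5
!a = !1 = 0
!!a = !0 = 5
!!a -> b = 5 -> 1 = 1
(((a -> a) && a) -> b) -> (!!a -> b) = 5 -> 1 = 1
(!a -> ((a -> a) && a)) -> ((((a -> a) && a) -> b) -> (!!a -> b)) = 5 -> 1 = 1
This gives 1 ≠ 5.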